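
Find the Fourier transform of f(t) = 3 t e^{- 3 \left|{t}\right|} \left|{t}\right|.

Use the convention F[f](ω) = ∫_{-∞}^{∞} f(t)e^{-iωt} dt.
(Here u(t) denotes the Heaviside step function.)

F(ω) = \frac{12 i \omega \left(\omega^{2} - 27\right)}{\left(\omega^{2} + 9\right)^{3}}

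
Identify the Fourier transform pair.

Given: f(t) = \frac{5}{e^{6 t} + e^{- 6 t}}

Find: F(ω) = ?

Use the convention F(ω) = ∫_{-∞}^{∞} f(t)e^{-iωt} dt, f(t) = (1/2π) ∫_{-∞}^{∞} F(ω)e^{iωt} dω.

F(ω) = \frac{5 \pi}{12 \cosh{\left(\frac{\pi \omega}{12} \right)}}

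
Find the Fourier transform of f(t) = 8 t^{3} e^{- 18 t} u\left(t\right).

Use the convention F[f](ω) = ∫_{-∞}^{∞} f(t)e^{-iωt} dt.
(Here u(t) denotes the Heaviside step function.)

F(ω) = \frac{48}{\left(i \omega + 18\right)^{4}}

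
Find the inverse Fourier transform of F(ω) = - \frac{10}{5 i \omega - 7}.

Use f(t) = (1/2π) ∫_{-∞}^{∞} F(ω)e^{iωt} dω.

f(t) = 2 e^{\frac{7 t}{5}} u\left(- t\right)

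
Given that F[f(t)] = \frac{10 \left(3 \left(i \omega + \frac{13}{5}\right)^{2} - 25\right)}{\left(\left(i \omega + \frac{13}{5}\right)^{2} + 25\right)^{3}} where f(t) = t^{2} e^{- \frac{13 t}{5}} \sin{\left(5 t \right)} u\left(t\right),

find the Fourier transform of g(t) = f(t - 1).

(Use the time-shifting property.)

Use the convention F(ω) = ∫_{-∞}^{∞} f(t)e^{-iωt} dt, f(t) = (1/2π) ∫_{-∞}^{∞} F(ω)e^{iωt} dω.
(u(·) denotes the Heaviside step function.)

F[g](ω) = \frac{6250 \left(3 \left(5 i \omega + 13\right)^{2} - 625\right) e^{- i \omega}}{\left(\left(5 i \omega + 13\right)^{2} + 625\right)^{3}}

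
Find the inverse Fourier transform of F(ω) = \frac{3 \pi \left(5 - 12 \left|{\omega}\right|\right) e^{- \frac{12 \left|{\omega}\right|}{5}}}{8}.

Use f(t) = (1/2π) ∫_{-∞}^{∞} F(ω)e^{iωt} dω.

f(t) = \frac{9 t^{2}}{\left(t^{2} + \frac{144}{25}\right)^{2}}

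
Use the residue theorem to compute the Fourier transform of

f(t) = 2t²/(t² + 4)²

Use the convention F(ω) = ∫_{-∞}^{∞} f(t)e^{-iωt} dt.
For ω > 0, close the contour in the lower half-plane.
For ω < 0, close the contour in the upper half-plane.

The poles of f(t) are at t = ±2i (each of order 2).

Let g(z) = f(z)e^{-iωz}; for large |z| the factor e^{-iωz} decays in the lower half-plane when ω > 0 and in the upper half-plane when ω < 0.

Case ω > 0 (lower half-plane, clockwise contour ⇒ F(ω) = -2πi·ΣRes):
  Res_{z = - 2 i} g(z) = \frac{i \left(1 - 2 \omega\right) e^{- 2 \omega}}{4} (pole of order 2)
  F(ω) = -2πi·ΣRes = \frac{\pi \left(1 - 2 \omega\right) e^{- 2 \omega}}{2}

Case ω < 0 (upper half-plane, counterclockwise contour ⇒ F(ω) = +2πi·ΣRes):
  Res_{z = 2 i} g(z) = \frac{i \left(- 2 \omega - 1\right) e^{2 \omega}}{4} (pole of order 2)
  F(ω) = 2πi·ΣRes = \frac{\pi \left(2 \omega + 1\right) e^{2 \omega}}{2}

Both cases combine into a single formula in |ω|:

F(ω) = \frac{\pi \left(1 - 2 \left|{\omega}\right|\right) e^{- 2 \left|{\omega}\right|}}{2}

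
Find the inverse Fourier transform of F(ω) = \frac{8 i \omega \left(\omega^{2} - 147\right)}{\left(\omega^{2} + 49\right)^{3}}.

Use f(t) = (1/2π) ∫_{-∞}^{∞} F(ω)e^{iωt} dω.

f(t) = 2 t e^{- 7 \left|{t}\right|} \left|{t}\right|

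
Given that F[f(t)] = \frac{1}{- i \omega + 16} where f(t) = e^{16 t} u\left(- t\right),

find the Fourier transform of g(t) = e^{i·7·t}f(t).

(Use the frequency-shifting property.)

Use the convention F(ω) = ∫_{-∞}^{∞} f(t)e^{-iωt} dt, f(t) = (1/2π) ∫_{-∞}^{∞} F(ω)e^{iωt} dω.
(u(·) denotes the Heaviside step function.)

F[g](ω) = \frac{i}{\omega - 7 + 16 i}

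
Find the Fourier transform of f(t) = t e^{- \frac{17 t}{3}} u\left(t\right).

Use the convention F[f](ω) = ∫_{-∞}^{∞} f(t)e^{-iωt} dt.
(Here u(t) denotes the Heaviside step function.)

F(ω) = \frac{9}{\left(3 i \omega + 17\right)^{2}}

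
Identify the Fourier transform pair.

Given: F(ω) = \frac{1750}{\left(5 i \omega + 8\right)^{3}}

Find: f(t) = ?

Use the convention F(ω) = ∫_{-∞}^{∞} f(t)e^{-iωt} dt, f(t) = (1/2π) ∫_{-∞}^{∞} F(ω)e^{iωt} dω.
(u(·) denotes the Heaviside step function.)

f(t) = 7 t^{2} e^{- \frac{8 t}{5}} u\left(t\right)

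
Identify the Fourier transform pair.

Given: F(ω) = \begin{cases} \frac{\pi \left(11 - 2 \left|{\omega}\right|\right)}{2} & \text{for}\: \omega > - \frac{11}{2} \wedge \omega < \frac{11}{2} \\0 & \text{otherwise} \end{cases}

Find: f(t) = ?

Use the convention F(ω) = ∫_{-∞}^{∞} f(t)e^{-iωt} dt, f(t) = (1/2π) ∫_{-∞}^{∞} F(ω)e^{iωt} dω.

f(t) = \frac{2 \sin^{2}{\left(\frac{11 t}{4} \right)}}{t^{2}}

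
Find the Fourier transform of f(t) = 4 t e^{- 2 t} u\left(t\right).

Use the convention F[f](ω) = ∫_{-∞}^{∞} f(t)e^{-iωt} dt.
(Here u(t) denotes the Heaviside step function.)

F(ω) = \frac{4}{\left(i \omega + 2\right)^{2}}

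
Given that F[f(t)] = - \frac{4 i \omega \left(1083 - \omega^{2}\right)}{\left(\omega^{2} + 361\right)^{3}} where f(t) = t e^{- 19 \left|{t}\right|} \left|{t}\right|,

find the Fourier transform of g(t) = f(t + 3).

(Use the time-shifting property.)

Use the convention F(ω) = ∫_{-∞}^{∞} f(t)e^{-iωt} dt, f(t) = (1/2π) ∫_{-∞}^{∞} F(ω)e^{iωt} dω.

F[g](ω) = \frac{4 i \omega \left(\omega^{2} - 1083\right) e^{3 i \omega}}{\left(\omega^{2} + 361\right)^{3}}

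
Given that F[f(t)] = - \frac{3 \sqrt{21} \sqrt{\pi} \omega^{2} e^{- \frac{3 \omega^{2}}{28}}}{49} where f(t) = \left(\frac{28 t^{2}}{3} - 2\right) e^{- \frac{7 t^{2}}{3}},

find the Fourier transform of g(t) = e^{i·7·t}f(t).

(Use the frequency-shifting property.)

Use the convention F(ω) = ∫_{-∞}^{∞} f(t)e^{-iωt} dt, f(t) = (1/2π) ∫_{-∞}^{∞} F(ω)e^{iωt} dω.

F[g](ω) = - \frac{3 \sqrt{21} \sqrt{\pi} \left(\omega - 7\right)^{2} e^{- \frac{3 \left(\omega - 7\right)^{2}}{28}}}{49}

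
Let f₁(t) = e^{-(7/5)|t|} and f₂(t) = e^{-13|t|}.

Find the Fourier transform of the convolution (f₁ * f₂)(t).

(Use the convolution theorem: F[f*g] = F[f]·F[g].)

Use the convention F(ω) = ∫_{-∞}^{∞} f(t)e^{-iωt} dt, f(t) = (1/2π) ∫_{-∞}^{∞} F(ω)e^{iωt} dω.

F[f₁*f₂](ω) = \frac{1820}{\left(\omega^{2} + 169\right) \left(25 \omega^{2} + 49\right)}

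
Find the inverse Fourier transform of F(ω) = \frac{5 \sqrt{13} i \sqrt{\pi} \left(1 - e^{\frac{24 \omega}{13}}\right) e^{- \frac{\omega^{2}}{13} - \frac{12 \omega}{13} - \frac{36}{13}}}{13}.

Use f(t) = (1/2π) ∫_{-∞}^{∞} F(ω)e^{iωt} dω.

f(t) = 5 e^{- \frac{13 t^{2}}{4}} \sin{\left(6 t \right)}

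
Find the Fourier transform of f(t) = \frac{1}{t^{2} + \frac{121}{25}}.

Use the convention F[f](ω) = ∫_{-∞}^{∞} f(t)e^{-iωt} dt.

F(ω) = \frac{5 \pi e^{- \frac{11 \left|{\omega}\right|}{5}}}{11}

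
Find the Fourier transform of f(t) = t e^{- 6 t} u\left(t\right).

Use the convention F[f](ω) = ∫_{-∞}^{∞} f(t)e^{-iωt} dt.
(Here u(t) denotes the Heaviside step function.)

F(ω) = \frac{1}{\left(i \omega + 6\right)^{2}}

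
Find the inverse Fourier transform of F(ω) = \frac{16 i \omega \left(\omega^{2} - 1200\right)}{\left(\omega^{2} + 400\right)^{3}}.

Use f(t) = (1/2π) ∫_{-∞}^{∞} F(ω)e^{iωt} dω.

f(t) = 4 t e^{- 20 \left|{t}\right|} \left|{t}\right|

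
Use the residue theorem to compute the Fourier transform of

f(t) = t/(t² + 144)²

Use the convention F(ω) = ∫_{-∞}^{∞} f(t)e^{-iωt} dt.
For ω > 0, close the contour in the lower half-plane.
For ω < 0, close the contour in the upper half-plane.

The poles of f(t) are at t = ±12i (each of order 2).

Let g(z) = f(z)e^{-iωz}; for large |z| the factor e^{-iωz} decays in the lower half-plane when ω > 0 and in the upper half-plane when ω < 0.

Case ω > 0 (lower half-plane, clockwise contour ⇒ F(ω) = -2πi·ΣRes):
  Res_{z = - 12 i} g(z) = \frac{\omega e^{- 12 \omega}}{48} (pole of order 2)
  F(ω) = -2πi·ΣRes = - \frac{i \pi \omega e^{- 12 \omega}}{24}

Case ω < 0 (upper half-plane, counterclockwise contour ⇒ F(ω) = +2πi·ΣRes):
  Res_{z = 12 i} g(z) = - \frac{\omega e^{12 \omega}}{48} (pole of order 2)
  F(ω) = 2πi·ΣRes = - \frac{i \pi \omega e^{12 \omega}}{24}

Both cases combine into a single formula in |ω|:

F(ω) = - \frac{i \pi \omega e^{- 12 \left|{\omega}\right|}}{24}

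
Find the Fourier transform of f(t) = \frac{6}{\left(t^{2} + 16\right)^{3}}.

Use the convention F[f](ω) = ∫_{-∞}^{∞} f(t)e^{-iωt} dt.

F(ω) = \frac{3 \pi \left(16 \omega^{2} + 12 \left|{\omega}\right| + 3\right) e^{- 4 \left|{\omega}\right|}}{4096}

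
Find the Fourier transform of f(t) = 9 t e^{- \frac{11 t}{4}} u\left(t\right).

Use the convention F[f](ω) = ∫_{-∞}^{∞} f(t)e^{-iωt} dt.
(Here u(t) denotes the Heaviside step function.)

F(ω) = \frac{144}{\left(4 i \omega + 11\right)^{2}}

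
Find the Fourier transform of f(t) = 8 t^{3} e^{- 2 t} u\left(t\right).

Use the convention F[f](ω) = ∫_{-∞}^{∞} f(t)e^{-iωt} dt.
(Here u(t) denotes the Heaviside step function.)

F(ω) = \frac{48}{\left(i \omega + 2\right)^{4}}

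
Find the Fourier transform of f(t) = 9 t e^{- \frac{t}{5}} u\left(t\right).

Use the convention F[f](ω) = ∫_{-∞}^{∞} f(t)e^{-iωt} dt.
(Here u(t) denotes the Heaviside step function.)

F(ω) = \frac{225}{\left(5 i \omega + 1\right)^{2}}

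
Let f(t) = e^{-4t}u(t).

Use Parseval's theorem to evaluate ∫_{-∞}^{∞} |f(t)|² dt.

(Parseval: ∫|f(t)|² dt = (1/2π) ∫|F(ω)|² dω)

∫|f(t)|² dt = \frac{1}{8}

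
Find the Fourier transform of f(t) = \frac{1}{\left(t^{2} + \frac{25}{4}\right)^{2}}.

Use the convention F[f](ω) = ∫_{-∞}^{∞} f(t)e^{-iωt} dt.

F(ω) = \frac{2 \pi \left(5 \left|{\omega}\right| + 2\right) e^{- \frac{5 \left|{\omega}\right|}{2}}}{125}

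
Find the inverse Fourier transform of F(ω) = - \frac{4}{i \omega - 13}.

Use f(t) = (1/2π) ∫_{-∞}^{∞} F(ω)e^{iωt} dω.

f(t) = 4 e^{13 t} u\left(- t\right)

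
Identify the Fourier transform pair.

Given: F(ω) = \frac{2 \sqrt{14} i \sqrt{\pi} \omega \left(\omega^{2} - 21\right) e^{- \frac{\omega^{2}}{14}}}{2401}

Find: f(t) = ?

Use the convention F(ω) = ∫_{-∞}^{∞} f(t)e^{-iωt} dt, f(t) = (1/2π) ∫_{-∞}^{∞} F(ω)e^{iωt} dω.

f(t) = 2 t^{3} e^{- \frac{7 t^{2}}{2}}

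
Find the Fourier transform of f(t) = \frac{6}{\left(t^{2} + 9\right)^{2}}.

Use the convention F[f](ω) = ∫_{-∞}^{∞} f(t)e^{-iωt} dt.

F(ω) = \frac{\pi \left(3 \left|{\omega}\right| + 1\right) e^{- 3 \left|{\omega}\right|}}{9}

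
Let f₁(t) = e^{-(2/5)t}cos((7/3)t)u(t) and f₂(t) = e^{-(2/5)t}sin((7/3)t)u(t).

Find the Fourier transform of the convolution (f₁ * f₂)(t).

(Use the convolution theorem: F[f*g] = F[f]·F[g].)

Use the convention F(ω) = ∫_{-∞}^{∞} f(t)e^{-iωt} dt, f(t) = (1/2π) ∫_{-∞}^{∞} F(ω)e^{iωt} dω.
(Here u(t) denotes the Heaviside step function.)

F[f₁*f₂](ω) = \frac{23625 \left(5 i \omega + 2\right)}{\left(9 \left(5 i \omega + 2\right)^{2} + 1225\right)^{2}}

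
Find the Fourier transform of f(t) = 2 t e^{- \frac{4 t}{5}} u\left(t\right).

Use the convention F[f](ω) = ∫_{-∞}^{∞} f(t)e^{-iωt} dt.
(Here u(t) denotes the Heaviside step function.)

F(ω) = \frac{50}{\left(5 i \omega + 4\right)^{2}}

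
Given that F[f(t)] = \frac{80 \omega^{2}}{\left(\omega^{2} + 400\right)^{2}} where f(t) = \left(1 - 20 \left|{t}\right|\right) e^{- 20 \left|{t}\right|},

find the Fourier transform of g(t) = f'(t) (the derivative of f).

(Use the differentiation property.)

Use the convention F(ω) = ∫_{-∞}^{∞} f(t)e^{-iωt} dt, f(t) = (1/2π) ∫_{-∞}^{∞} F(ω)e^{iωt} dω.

F[g](ω) = \frac{80 i \omega^{3}}{\left(\omega^{2} + 400\right)^{2}}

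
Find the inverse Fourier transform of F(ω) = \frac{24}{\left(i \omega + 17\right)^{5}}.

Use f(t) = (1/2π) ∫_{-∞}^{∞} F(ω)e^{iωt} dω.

f(t) = t^{4} e^{- 17 t} u\left(t\right)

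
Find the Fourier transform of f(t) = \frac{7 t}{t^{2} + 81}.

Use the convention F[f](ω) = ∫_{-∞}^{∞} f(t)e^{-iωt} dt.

F(ω) = - 7 i \pi e^{- 9 \left|{\omega}\right|} \operatorname{sign}{\left(\omega \right)}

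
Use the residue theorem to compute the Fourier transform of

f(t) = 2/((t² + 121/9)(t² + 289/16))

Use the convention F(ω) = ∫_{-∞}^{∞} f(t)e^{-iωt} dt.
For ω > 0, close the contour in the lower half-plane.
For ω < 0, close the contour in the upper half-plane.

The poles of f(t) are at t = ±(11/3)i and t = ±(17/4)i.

Let g(z) = f(z)e^{-iωz}; for large |z| the factor e^{-iωz} decays in the lower half-plane when ω > 0 and in the upper half-plane when ω < 0.

Case ω > 0 (lower half-plane, clockwise contour ⇒ F(ω) = -2πi·ΣRes):
  Res_{z = - \frac{11 i}{3}} g(z) = \frac{432 i e^{- \frac{11 \omega}{3}}}{7315}
  Res_{z = - \frac{17 i}{4}} g(z) = - \frac{576 i e^{- \frac{17 \omega}{4}}}{11305}
  F(ω) = -2πi·ΣRes = \frac{864 \pi e^{- \frac{11 \omega}{3}}}{7315} - \frac{1152 \pi e^{- \frac{17 \omega}{4}}}{11305}

Case ω < 0 (upper half-plane, counterclockwise contour ⇒ F(ω) = +2πi·ΣRes):
  Res_{z = \frac{11 i}{3}} g(z) = - \frac{432 i e^{\frac{11 \omega}{3}}}{7315}
  Res_{z = \frac{17 i}{4}} g(z) = \frac{576 i e^{\frac{17 \omega}{4}}}{11305}
  F(ω) = 2πi·ΣRes = \frac{288 \pi \left(- 44 e^{\frac{17 \omega}{4}} + 51 e^{\frac{11 \omega}{3}}\right)}{124355}

Both cases combine into a single formula in |ω|:

F(ω) = \frac{864 \pi e^{- \frac{11 \left|{\omega}\right|}{3}}}{7315} - \frac{1152 \pi e^{- \frac{17 \left|{\omega}\right|}{4}}}{11305}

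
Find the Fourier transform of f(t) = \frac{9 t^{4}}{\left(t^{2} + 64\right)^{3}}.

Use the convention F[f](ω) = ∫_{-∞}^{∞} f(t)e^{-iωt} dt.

F(ω) = \frac{9 \pi \left(64 \omega^{2} - 40 \left|{\omega}\right| + 3\right) e^{- 8 \left|{\omega}\right|}}{64}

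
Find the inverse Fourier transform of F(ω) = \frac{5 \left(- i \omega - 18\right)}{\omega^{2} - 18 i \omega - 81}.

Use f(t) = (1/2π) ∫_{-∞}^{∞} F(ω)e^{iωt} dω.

f(t) = 5 \left(9 t + 1\right) e^{- 9 t} u\left(t\right)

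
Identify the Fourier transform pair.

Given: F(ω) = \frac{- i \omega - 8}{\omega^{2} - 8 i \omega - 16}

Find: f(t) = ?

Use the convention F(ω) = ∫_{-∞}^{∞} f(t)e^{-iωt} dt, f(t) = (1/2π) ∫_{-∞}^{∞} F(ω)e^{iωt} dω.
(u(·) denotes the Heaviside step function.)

f(t) = \left(4 t + 1\right) e^{- 4 t} u\left(t\right)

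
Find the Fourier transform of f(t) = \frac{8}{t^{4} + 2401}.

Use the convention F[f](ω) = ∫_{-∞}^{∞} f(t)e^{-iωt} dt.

F(ω) = \frac{8 \pi e^{- \frac{7 \sqrt{2} \left|{\omega}\right|}{2}} \sin{\left(\frac{7 \sqrt{2} \left|{\omega}\right|}{2} + \frac{\pi}{4} \right)}}{343}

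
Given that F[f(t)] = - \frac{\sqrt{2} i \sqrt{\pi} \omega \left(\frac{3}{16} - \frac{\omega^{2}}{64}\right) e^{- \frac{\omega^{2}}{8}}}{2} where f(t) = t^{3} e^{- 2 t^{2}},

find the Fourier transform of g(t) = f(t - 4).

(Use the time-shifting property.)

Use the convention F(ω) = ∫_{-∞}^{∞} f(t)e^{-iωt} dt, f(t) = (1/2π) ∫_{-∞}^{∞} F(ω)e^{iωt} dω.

F[g](ω) = \frac{\sqrt{2} i \sqrt{\pi} \omega \left(\omega^{2} - 12\right) e^{- \frac{\omega \left(\omega + 32 i\right)}{8}}}{128}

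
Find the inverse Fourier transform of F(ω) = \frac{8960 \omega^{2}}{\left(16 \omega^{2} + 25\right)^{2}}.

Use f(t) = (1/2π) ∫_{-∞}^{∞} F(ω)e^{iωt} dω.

f(t) = 7 \left(1 - \frac{5 \left|{t}\right|}{4}\right) e^{- \frac{5 \left|{t}\right|}{4}}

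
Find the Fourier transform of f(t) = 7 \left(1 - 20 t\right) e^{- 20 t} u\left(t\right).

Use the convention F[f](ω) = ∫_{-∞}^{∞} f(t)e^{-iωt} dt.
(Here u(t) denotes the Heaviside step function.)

F(ω) = \frac{7 i \omega}{- \omega^{2} + 40 i \omega + 400}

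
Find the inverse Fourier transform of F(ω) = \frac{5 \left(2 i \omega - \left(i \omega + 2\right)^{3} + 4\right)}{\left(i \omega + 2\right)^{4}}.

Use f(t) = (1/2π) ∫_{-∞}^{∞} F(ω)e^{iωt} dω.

f(t) = 5 \left(t^{2} - 1\right) e^{- 2 t} u\left(t\right)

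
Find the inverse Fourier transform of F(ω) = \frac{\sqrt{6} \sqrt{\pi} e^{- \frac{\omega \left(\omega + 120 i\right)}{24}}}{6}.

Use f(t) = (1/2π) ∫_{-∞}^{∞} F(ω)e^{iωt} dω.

f(t) = e^{- 6 \left(t - 5\right)^{2}}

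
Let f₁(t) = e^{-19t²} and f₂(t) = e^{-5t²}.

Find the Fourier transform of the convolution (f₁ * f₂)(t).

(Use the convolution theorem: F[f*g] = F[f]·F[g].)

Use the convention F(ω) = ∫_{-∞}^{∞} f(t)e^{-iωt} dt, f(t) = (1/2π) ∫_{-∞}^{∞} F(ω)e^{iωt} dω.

F[f₁*f₂](ω) = \frac{\sqrt{95} \pi e^{- \frac{6 \omega^{2}}{95}}}{95}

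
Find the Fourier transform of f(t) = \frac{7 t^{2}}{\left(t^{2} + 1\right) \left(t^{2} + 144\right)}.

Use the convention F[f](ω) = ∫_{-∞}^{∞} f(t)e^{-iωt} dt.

F(ω) = \frac{7 \pi \left(12 - e^{11 \left|{\omega}\right|}\right) e^{- 12 \left|{\omega}\right|}}{143}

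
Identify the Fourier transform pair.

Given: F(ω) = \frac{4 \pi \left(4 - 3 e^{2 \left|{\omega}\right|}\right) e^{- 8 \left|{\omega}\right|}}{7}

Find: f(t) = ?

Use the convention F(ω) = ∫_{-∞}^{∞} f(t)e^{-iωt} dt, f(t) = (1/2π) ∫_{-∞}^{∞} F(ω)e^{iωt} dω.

f(t) = \frac{8 t^{2}}{\left(t^{2} + 36\right) \left(t^{2} + 64\right)}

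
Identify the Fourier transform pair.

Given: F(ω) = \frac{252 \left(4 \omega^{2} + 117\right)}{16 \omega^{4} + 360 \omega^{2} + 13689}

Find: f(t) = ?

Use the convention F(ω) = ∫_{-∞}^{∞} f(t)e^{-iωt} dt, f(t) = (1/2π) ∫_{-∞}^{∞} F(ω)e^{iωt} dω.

f(t) = 7 e^{- \frac{9 \left|{t}\right|}{2}} \cos{\left(3 t \right)}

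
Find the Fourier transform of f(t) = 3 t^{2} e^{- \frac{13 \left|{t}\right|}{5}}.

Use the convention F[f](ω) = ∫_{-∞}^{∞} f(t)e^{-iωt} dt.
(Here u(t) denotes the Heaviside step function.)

F(ω) = \frac{19500 \left(169 - 75 \omega^{2}\right)}{\left(25 \omega^{2} + 169\right)^{3}}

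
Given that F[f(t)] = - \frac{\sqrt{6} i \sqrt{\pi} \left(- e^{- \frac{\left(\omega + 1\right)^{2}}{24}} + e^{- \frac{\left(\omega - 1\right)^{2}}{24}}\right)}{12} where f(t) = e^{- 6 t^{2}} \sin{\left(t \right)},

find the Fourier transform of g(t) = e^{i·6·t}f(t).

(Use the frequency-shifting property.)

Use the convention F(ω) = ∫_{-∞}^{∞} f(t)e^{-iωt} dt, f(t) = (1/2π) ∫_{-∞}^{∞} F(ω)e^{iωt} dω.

F[g](ω) = \frac{\sqrt{6} i \sqrt{\pi} \left(e - e^{\frac{\omega}{6}}\right) e^{- \frac{\omega^{2}}{24} + \frac{5 \omega}{12} - \frac{49}{24}}}{12}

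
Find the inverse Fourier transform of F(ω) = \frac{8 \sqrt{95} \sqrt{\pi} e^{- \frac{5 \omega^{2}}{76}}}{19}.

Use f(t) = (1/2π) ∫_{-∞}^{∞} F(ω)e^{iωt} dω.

f(t) = 8 e^{- \frac{19 t^{2}}{5}}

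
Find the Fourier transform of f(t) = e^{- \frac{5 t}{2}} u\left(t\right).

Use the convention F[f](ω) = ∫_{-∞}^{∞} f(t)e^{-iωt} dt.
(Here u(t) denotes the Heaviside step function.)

F(ω) = \frac{2}{2 i \omega + 5}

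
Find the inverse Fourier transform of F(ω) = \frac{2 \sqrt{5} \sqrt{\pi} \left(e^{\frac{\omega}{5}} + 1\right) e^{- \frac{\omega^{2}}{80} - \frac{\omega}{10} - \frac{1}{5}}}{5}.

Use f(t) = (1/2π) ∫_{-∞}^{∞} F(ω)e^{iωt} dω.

f(t) = 8 e^{- 20 t^{2}} \cos{\left(4 t \right)}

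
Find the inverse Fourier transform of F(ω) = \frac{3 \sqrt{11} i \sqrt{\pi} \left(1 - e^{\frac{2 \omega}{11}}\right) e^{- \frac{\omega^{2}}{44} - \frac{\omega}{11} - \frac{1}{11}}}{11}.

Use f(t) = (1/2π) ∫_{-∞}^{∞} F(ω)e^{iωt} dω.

f(t) = 6 e^{- 11 t^{2}} \sin{\left(2 t \right)}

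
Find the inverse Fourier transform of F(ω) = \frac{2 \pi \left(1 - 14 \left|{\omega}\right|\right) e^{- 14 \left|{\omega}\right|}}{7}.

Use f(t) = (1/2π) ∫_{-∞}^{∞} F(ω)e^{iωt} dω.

f(t) = \frac{8 t^{2}}{\left(t^{2} + 196\right)^{2}}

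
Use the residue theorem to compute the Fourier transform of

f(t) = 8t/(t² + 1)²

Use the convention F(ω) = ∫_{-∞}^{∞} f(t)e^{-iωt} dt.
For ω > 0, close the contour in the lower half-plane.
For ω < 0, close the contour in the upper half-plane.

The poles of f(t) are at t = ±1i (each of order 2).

Let g(z) = f(z)e^{-iωz}; for large |z| the factor e^{-iωz} decays in the lower half-plane when ω > 0 and in the upper half-plane when ω < 0.

Case ω > 0 (lower half-plane, clockwise contour ⇒ F(ω) = -2πi·ΣRes):
  Res_{z = - i} g(z) = 2 \omega e^{- \omega} (pole of order 2)
  F(ω) = -2πi·ΣRes = - 4 i \pi \omega e^{- \omega}

Case ω < 0 (upper half-plane, counterclockwise contour ⇒ F(ω) = +2πi·ΣRes):
  Res_{z = i} g(z) = - 2 \omega e^{\omega} (pole of order 2)
  F(ω) = 2πi·ΣRes = - 4 i \pi \omega e^{\omega}

Both cases combine into a single formula in |ω|:

F(ω) = - 4 i \pi \omega e^{- \left|{\omega}\right|}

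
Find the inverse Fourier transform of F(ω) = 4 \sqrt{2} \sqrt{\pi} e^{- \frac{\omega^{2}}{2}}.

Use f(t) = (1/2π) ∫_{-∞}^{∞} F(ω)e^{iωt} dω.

f(t) = 4 e^{- \frac{t^{2}}{2}}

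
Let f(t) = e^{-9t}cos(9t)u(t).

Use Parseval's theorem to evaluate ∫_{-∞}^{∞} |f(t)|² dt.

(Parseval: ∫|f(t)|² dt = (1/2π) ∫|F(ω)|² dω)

∫|f(t)|² dt = \frac{1}{24}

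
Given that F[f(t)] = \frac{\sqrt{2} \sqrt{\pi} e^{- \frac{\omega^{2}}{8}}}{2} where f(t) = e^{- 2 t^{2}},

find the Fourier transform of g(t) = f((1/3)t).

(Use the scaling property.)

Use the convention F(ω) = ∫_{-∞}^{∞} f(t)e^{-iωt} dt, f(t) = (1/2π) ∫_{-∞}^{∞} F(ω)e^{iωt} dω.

F[g](ω) = \frac{3 \sqrt{2} \sqrt{\pi} e^{- \frac{9 \omega^{2}}{8}}}{2}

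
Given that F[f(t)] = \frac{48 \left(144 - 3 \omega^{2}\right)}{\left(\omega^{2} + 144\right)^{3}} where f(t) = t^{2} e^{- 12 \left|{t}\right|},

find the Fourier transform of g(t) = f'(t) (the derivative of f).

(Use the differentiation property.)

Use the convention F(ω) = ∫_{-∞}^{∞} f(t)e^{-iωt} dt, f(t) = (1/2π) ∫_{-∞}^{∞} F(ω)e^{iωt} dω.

F[g](ω) = - \frac{144 i \omega \left(\omega^{2} - 48\right)}{\left(\omega^{2} + 144\right)^{3}}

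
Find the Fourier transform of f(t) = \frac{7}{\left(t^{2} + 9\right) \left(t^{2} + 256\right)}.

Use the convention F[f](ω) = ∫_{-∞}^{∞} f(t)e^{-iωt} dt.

F(ω) = \frac{7 \pi \left(16 e^{13 \left|{\omega}\right|} - 3\right) e^{- 16 \left|{\omega}\right|}}{11856}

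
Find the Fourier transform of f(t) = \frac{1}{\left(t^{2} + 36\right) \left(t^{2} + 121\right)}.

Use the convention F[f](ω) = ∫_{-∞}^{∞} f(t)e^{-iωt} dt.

F(ω) = \frac{\pi \left(11 e^{5 \left|{\omega}\right|} - 6\right) e^{- 11 \left|{\omega}\right|}}{5610}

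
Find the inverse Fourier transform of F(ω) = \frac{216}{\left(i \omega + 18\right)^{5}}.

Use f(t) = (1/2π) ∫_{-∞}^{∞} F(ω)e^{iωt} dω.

f(t) = 9 t^{4} e^{- 18 t} u\left(t\right)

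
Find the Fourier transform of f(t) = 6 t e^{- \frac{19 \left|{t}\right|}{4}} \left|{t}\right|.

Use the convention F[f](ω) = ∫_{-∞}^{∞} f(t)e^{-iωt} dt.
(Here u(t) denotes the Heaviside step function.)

F(ω) = \frac{6144 i \omega \left(16 \omega^{2} - 1083\right)}{\left(16 \omega^{2} + 361\right)^{3}}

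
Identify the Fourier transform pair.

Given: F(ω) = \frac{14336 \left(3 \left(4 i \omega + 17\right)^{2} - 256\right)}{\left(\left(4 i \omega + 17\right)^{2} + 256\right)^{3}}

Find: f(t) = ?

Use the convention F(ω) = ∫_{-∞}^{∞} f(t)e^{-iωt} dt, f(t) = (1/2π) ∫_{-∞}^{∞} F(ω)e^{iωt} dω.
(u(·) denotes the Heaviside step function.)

f(t) = 7 t^{2} e^{- \frac{17 t}{4}} \sin{\left(4 t \right)} u\left(t\right)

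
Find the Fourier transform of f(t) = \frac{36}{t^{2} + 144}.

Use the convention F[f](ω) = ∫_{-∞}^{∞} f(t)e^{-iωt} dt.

F(ω) = 3 \pi e^{- 12 \left|{\omega}\right|}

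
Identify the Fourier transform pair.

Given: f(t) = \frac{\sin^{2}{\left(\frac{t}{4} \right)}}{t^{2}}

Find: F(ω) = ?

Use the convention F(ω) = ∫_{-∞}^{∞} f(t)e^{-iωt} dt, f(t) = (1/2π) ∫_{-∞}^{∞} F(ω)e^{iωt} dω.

F(ω) = \begin{cases} \frac{\pi \left(1 - 2 \left|{\omega}\right|\right)}{4} & \text{for}\: \omega > - \frac{1}{2} \wedge \omega < \frac{1}{2} \\0 & \text{otherwise} \end{cases}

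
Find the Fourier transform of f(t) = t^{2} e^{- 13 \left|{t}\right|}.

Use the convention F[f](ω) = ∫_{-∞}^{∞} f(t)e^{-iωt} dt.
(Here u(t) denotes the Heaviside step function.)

F(ω) = \frac{52 \left(169 - 3 \omega^{2}\right)}{\left(\omega^{2} + 169\right)^{3}}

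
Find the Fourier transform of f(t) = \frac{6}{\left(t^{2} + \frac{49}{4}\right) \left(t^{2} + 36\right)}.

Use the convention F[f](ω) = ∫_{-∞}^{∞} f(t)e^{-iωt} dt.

F(ω) = - \frac{4 \pi e^{- 6 \left|{\omega}\right|}}{95} + \frac{48 \pi e^{- \frac{7 \left|{\omega}\right|}{2}}}{665}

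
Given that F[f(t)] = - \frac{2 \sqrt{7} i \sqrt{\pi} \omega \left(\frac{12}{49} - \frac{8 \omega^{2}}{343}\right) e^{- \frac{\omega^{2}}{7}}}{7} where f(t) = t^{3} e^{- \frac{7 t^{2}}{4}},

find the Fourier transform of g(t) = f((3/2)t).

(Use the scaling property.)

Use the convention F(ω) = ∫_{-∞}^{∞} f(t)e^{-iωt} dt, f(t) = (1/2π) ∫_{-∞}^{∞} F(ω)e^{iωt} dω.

F[g](ω) = \frac{32 \sqrt{7} i \sqrt{\pi} \omega \left(8 \omega^{2} - 189\right) e^{- \frac{4 \omega^{2}}{63}}}{194481}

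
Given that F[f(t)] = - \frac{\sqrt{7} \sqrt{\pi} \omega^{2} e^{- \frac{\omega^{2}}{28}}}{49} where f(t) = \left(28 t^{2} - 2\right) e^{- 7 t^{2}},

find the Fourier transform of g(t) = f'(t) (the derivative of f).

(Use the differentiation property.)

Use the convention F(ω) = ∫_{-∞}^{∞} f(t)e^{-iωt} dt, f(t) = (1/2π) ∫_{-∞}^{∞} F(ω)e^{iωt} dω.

F[g](ω) = - \frac{\sqrt{7} i \sqrt{\pi} \omega^{3} e^{- \frac{\omega^{2}}{28}}}{49}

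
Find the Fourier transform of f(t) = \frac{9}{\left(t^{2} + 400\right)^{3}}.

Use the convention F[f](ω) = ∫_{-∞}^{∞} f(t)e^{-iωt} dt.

F(ω) = \frac{9 \pi \left(400 \omega^{2} + 60 \left|{\omega}\right| + 3\right) e^{- 20 \left|{\omega}\right|}}{25600000}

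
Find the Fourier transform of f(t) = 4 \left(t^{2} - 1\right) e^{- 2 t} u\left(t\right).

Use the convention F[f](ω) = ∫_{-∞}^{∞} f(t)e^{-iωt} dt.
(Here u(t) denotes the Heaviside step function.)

F(ω) = \frac{4 \left(2 i \omega - \left(i \omega + 2\right)^{3} + 4\right)}{\left(i \omega + 2\right)^{4}}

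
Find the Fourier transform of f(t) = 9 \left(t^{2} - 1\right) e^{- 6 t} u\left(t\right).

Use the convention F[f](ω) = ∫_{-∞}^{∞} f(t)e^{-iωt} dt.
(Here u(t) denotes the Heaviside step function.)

F(ω) = \frac{9 \left(2 i \omega - \left(i \omega + 6\right)^{3} + 12\right)}{\left(i \omega + 6\right)^{4}}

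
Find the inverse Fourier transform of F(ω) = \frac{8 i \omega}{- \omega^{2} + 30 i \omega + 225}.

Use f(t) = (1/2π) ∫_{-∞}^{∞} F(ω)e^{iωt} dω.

f(t) = 8 \left(1 - 15 t\right) e^{- 15 t} u\left(t\right)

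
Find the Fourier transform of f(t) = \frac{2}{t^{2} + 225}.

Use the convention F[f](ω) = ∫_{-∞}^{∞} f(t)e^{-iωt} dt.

F(ω) = \frac{2 \pi e^{- 15 \left|{\omega}\right|}}{15}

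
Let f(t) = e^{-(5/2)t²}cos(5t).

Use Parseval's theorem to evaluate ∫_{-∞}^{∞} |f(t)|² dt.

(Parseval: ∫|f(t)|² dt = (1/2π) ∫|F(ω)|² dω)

∫|f(t)|² dt = \frac{\sqrt{5} \sqrt{\pi} \left(1 + e^{5}\right)}{10 e^{5}}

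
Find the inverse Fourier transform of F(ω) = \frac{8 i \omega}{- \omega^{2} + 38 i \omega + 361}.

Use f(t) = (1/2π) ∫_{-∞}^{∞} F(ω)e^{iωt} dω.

f(t) = 8 \left(1 - 19 t\right) e^{- 19 t} u\left(t\right)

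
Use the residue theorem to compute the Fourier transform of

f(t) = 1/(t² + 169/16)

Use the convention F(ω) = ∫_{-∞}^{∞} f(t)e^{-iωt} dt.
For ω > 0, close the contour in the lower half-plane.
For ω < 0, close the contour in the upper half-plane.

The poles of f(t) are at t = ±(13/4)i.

Let g(z) = f(z)e^{-iωz}; for large |z| the factor e^{-iωz} decays in the lower half-plane when ω > 0 and in the upper half-plane when ω < 0.

Case ω > 0 (lower half-plane, clockwise contour ⇒ F(ω) = -2πi·ΣRes):
  Res_{z = - \frac{13 i}{4}} g(z) = \frac{2 i e^{- \frac{13 \omega}{4}}}{13}
  F(ω) = -2πi·ΣRes = \frac{4 \pi e^{- \frac{13 \omega}{4}}}{13}

Case ω < 0 (upper half-plane, counterclockwise contour ⇒ F(ω) = +2πi·ΣRes):
  Res_{z = \frac{13 i}{4}} g(z) = - \frac{2 i e^{\frac{13 \omega}{4}}}{13}
  F(ω) = 2πi·ΣRes = \frac{4 \pi e^{\frac{13 \omega}{4}}}{13}

Both cases combine into a single formula in |ω|:

F(ω) = \frac{4 \pi e^{- \frac{13 \left|{\omega}\right|}{4}}}{13}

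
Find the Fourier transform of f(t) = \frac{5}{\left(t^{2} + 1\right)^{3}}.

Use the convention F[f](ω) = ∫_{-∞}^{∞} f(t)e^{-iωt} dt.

F(ω) = \frac{5 \pi \left(\omega^{2} + 3 \left|{\omega}\right| + 3\right) e^{- \left|{\omega}\right|}}{8}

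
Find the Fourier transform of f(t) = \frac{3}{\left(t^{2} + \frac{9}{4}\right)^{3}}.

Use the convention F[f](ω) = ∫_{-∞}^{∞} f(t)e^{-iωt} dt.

F(ω) = \frac{\pi \left(3 \omega^{2} + 6 \left|{\omega}\right| + 4\right) e^{- \frac{3 \left|{\omega}\right|}{2}}}{27}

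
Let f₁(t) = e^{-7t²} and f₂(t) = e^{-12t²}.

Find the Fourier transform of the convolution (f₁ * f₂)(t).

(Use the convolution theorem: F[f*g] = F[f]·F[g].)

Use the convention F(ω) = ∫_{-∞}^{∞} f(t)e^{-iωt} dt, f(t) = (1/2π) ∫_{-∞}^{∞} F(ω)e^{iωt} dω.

F[f₁*f₂](ω) = \frac{\sqrt{21} \pi e^{- \frac{19 \omega^{2}}{336}}}{42}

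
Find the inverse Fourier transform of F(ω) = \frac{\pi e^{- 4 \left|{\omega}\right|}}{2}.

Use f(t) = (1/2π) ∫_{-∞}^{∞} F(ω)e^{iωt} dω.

f(t) = \frac{2}{t^{2} + 16}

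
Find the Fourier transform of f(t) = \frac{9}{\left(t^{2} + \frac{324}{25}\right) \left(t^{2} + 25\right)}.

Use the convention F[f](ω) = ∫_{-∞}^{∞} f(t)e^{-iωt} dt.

F(ω) = - \frac{45 \pi e^{- 5 \left|{\omega}\right|}}{301} + \frac{125 \pi e^{- \frac{18 \left|{\omega}\right|}{5}}}{602}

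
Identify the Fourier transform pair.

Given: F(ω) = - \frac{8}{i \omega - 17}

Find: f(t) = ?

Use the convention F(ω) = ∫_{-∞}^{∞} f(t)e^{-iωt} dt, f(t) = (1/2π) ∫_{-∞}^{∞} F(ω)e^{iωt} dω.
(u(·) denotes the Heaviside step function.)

f(t) = 8 e^{17 t} u\left(- t\right)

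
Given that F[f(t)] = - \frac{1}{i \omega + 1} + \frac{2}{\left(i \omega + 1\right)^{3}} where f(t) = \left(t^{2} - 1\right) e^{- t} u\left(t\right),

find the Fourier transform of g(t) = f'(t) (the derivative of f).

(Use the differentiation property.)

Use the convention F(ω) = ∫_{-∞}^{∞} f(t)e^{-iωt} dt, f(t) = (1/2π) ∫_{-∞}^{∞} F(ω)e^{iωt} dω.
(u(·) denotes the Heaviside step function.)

F[g](ω) = \frac{i \omega \left(2 i \omega - \left(i \omega + 1\right)^{3} + 2\right)}{\left(i \omega + 1\right)^{4}}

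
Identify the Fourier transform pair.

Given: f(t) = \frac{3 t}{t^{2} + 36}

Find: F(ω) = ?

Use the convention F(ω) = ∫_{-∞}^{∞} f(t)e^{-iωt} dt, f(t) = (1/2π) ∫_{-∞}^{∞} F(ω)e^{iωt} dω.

F(ω) = - 3 i \pi e^{- 6 \left|{\omega}\right|} \operatorname{sign}{\left(\omega \right)}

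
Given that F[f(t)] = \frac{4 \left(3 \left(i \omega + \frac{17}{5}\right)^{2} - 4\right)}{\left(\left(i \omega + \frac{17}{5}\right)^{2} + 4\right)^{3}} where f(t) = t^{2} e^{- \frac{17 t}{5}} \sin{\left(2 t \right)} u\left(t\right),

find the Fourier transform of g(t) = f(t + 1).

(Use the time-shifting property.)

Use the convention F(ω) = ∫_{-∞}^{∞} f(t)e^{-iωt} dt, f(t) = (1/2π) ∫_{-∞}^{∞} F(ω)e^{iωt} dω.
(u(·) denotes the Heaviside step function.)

F[g](ω) = \frac{\left(7500 \left(5 i \omega + 17\right)^{2} - 250000\right) e^{i \omega}}{\left(\left(5 i \omega + 17\right)^{2} + 100\right)^{3}}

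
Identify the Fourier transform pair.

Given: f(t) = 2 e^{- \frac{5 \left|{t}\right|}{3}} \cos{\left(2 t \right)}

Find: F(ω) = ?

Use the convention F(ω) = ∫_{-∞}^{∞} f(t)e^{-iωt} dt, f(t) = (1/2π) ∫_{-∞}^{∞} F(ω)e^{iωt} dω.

F(ω) = \frac{60 \left(9 \omega^{2} + 61\right)}{81 \omega^{4} - 198 \omega^{2} + 3721}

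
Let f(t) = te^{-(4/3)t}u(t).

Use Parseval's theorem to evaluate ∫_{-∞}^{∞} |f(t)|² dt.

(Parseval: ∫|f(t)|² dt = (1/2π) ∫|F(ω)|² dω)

∫|f(t)|² dt = \frac{27}{256}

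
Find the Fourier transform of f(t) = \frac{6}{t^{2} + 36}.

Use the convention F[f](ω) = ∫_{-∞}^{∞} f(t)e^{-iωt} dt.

F(ω) = \pi e^{- 6 \left|{\omega}\right|}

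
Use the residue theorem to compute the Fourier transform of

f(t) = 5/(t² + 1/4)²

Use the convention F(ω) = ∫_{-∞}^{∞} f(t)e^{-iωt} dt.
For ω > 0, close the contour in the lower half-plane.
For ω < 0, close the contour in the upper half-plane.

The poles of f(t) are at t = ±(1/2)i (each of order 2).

Let g(z) = f(z)e^{-iωz}; for large |z| the factor e^{-iωz} decays in the lower half-plane when ω > 0 and in the upper half-plane when ω < 0.

Case ω > 0 (lower half-plane, clockwise contour ⇒ F(ω) = -2πi·ΣRes):
  Res_{z = - \frac{i}{2}} g(z) = 5 i \left(\omega + 2\right) e^{- \frac{\omega}{2}} (pole of order 2)
  F(ω) = -2πi·ΣRes = 10 \pi \left(\omega + 2\right) e^{- \frac{\omega}{2}}

Case ω < 0 (upper half-plane, counterclockwise contour ⇒ F(ω) = +2πi·ΣRes):
  Res_{z = \frac{i}{2}} g(z) = 5 i \left(\omega - 2\right) e^{\frac{\omega}{2}} (pole of order 2)
  F(ω) = 2πi·ΣRes = 10 \pi \left(2 - \omega\right) e^{\frac{\omega}{2}}

Both cases combine into a single formula in |ω|:

F(ω) = 10 \pi \left(\left|{\omega}\right| + 2\right) e^{- \frac{\left|{\omega}\right|}{2}}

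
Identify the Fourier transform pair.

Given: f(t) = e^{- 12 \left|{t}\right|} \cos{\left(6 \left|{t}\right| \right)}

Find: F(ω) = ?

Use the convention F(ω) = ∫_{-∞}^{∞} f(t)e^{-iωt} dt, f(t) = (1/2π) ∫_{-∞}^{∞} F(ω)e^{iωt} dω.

F(ω) = \frac{24 \left(\omega^{2} + 180\right)}{\omega^{4} + 216 \omega^{2} + 32400}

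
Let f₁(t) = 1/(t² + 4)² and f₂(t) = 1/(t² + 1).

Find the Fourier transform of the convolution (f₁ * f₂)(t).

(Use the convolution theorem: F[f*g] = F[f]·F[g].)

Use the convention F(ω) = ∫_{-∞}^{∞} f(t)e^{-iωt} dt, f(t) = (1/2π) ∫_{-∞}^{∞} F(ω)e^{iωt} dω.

F[f₁*f₂](ω) = \frac{\pi^{2} \left(2 \left|{\omega}\right| + 1\right) e^{- 3 \left|{\omega}\right|}}{16}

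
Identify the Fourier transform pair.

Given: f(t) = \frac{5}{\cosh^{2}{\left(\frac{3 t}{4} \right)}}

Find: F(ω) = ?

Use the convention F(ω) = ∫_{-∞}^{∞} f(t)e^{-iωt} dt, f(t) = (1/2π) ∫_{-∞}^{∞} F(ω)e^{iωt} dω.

F(ω) = \frac{80 \pi \omega}{9 \sinh{\left(\frac{2 \pi \omega}{3} \right)}}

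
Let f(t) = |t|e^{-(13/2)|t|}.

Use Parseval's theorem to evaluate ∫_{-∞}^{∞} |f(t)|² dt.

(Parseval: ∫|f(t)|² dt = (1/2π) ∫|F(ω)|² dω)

∫|f(t)|² dt = \frac{4}{2197}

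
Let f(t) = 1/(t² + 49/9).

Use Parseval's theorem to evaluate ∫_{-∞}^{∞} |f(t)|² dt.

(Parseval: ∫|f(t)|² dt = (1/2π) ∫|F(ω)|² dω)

∫|f(t)|² dt = \frac{27 \pi}{686}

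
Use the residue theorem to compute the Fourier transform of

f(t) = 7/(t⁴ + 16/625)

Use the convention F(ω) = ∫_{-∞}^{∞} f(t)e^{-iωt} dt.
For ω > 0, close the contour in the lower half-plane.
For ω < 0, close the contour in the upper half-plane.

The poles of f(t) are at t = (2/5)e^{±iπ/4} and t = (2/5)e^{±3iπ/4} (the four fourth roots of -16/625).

Let g(z) = f(z)e^{-iωz}; for large |z| the factor e^{-iωz} decays in the lower half-plane when ω > 0 and in the upper half-plane when ω < 0.

Case ω > 0 (lower half-plane, clockwise contour ⇒ F(ω) = -2πi·ΣRes):
  Res_{z = - \frac{\sqrt{2}}{5} - \frac{\sqrt{2} i}{5}} g(z) = \frac{875 \sqrt{2} i \left(1 - i\right) e^{\frac{\sqrt{2} \omega \left(-1 + i\right)}{5}}}{64}
  Res_{z = \frac{\sqrt{2}}{5} - \frac{\sqrt{2} i}{5}} g(z) = \frac{875 \sqrt{2} i \left(1 + i\right) e^{- \frac{\sqrt{2} \omega \left(1 + i\right)}{5}}}{64}
  F(ω) = -2πi·ΣRes = \frac{875 \sqrt{2} \pi \left(1 - i\right) \left(e^{\frac{2 \sqrt{2} i \omega}{5}} + i\right) e^{- \frac{\sqrt{2} \omega \left(1 + i\right)}{5}}}{32} = \frac{875 \pi e^{- \frac{\sqrt{2} \omega}{5}} \sin{\left(\frac{\sqrt{2} \omega}{5} + \frac{\pi}{4} \right)}}{8}

Case ω < 0 (upper half-plane, counterclockwise contour ⇒ F(ω) = +2πi·ΣRes):
  Res_{z = \frac{\sqrt{2}}{5} + \frac{\sqrt{2} i}{5}} g(z) = \frac{875 \sqrt{2} i \left(-1 + i\right) e^{\frac{\sqrt{2} \omega \left(1 - i\right)}{5}}}{64}
  Res_{z = - \frac{\sqrt{2}}{5} + \frac{\sqrt{2} i}{5}} g(z) = \frac{875 \sqrt{2} \left(1 - i\right) e^{\frac{\sqrt{2} \omega \left(1 + i\right)}{5}}}{64}
  F(ω) = 2πi·ΣRes = - \frac{875 \sqrt{2} i \pi \left(i \left(1 - i\right) e^{\frac{\sqrt{2} \omega \left(1 - i\right)}{5}} - \left(1 - i\right) e^{\frac{\sqrt{2} \omega \left(1 + i\right)}{5}}\right)}{32} = \frac{875 \pi e^{\frac{\sqrt{2} \omega}{5}} \cos{\left(\frac{\sqrt{2} \omega}{5} + \frac{\pi}{4} \right)}}{8}

Both cases combine into a single formula in |ω|:

F(ω) = \frac{875 \pi e^{- \frac{\sqrt{2} \left|{\omega}\right|}{5}} \sin{\left(\frac{\sqrt{2} \left|{\omega}\right|}{5} + \frac{\pi}{4} \right)}}{8}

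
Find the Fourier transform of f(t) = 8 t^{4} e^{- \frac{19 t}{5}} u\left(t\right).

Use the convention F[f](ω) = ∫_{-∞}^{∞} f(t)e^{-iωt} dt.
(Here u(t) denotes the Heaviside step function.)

F(ω) = \frac{600000}{\left(5 i \omega + 19\right)^{5}}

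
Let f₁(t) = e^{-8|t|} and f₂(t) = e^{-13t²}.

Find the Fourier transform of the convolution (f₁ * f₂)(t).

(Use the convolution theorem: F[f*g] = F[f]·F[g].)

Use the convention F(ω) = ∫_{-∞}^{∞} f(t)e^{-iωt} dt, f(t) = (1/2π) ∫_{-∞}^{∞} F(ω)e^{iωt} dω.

F[f₁*f₂](ω) = \frac{16 \sqrt{13} \sqrt{\pi} e^{- \frac{\omega^{2}}{52}}}{13 \left(\omega^{2} + 64\right)}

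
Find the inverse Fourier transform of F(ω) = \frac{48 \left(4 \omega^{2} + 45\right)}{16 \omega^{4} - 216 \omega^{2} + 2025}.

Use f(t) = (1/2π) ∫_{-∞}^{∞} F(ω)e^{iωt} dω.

f(t) = 4 e^{- \frac{3 \left|{t}\right|}{2}} \cos{\left(3 \left|{t}\right| \right)}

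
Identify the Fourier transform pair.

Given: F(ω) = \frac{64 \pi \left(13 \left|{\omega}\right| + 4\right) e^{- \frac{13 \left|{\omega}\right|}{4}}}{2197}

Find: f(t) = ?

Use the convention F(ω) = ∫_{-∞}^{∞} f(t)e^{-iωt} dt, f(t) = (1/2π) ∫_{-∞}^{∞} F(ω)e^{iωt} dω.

f(t) = \frac{8}{\left(t^{2} + \frac{169}{16}\right)^{2}}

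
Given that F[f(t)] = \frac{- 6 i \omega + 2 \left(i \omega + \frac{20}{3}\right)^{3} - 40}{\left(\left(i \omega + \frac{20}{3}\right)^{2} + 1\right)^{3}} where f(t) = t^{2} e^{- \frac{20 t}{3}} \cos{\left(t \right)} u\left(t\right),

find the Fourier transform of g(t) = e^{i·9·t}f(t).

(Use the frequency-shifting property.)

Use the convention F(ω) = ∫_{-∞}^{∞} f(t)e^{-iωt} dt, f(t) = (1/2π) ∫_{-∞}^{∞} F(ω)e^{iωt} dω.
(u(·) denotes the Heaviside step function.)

F[g](ω) = \frac{54 \left(81 i \left(9 - \omega\right) + \left(3 i \left(\omega - 9\right) + 20\right)^{3} - 540\right)}{\left(\left(3 i \left(\omega - 9\right) + 20\right)^{2} + 9\right)^{3}}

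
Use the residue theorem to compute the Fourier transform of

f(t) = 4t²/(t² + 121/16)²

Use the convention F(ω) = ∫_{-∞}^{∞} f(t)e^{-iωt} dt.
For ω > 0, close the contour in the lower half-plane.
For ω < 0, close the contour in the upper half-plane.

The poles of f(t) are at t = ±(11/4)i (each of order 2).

Let g(z) = f(z)e^{-iωz}; for large |z| the factor e^{-iωz} decays in the lower half-plane when ω > 0 and in the upper half-plane when ω < 0.

Case ω > 0 (lower half-plane, clockwise contour ⇒ F(ω) = -2πi·ΣRes):
  Res_{z = - \frac{11 i}{4}} g(z) = i \left(\frac{4}{11} - \omega\right) e^{- \frac{11 \omega}{4}} (pole of order 2)
  F(ω) = -2πi·ΣRes = \frac{2 \pi \left(4 - 11 \omega\right) e^{- \frac{11 \omega}{4}}}{11}

Case ω < 0 (upper half-plane, counterclockwise contour ⇒ F(ω) = +2πi·ΣRes):
  Res_{z = \frac{11 i}{4}} g(z) = i \left(- \omega - \frac{4}{11}\right) e^{\frac{11 \omega}{4}} (pole of order 2)
  F(ω) = 2πi·ΣRes = \frac{2 \pi \left(11 \omega + 4\right) e^{\frac{11 \omega}{4}}}{11}

Both cases combine into a single formula in |ω|:

F(ω) = \frac{2 \pi \left(4 - 11 \left|{\omega}\right|\right) e^{- \frac{11 \left|{\omega}\right|}{4}}}{11}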